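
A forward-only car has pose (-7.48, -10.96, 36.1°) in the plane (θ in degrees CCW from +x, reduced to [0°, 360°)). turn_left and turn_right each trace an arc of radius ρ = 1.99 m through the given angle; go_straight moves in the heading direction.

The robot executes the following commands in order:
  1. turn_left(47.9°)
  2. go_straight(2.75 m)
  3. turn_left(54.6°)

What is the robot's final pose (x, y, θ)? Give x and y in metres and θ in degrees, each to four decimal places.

set_pose: (x, y, θ) = (-7.4800, -10.9600, 36.1000°), ρ = 1.99
turn_left(47.9°): centre at ρ to the left, rotate +47.9° → (-6.6734, -9.5601, 84.0000°)
go_straight(2.75): x += 2.75·cos θ, y += 2.75·sin θ → (-6.3859, -6.8252, 84.0000°)
turn_left(54.6°): centre at ρ to the left, rotate +54.6° → (-7.0490, -5.1244, 138.6000°)

(-7.0490, -5.1244, 138.6000°)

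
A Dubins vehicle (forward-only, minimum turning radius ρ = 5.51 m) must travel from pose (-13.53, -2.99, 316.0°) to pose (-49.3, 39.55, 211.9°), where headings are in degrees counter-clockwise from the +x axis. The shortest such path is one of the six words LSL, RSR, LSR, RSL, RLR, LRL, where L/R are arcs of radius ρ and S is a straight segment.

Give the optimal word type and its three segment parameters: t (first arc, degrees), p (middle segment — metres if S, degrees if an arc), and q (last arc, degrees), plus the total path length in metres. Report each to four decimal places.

LSL: t = 181.2613°, p = 49.9497 m, q = 74.6387°, L = 74.5590 m

Let ψ = atan2(Δy, Δx) = atan2(42.54, -35.77) = 130.0590° be the start→goal bearing.
Normalize: d = |goal − start| / ρ = 55.580073/5.51 = 10.087128, α = (θ_start − ψ) mod 360° = 185.9410° = 3.245283 rad, β = (θ_goal − ψ) mod 360° = 81.8410° = 1.428395 rad.
Common terms: sin α = -0.103504, cos α = -0.994629, sin β = 0.989878, cos β = 0.141920, cos(α−β) = -0.243615, d² = 101.750142. Work in radians in the unit-radius frame; every candidate has L = ρ·(t + p + q).
LSL: p² = 2 + d² − 2cos(α−β) + 2d(sin α − sin β) = 82.179195; p = √p² = 9.065274; φ = atan2(cos β − cos α, d + sin α − sin β) = 0.125705 rad; t = (φ − α) mod 2π = 3.163607 rad, q = (β − φ) mod 2π = 1.302690 rad → L = 5.51·(3.163607 + 9.065274 + 1.302690) = 5.51·13.531572 = 74.558960 m
RSR: p² = 2 + d² − 2cos(α−β) + 2d(sin β − sin α) = 126.295550; p = √p² = 11.238129; φ = atan2(cos α − cos β, d − sin α + sin β) = -0.101307 rad; t = (α − φ) mod 2π = 3.346589 rad, q = (φ − β) mod 2π = 4.753484 rad → L = 5.51·(3.346589 + 11.238129 + 4.753484) = 5.51·19.338202 = 106.553495 m
LSR: p² = d² − 2 + 2cos(α−β) + 2d(sin α + sin β) = 117.144840; p = √p² = 10.823347; φ = atan2(−cos α − cos β, d + sin α + sin β) − atan2(−2, p) = 0.260275 rad; t = (φ − α) mod 2π = 3.298177 rad, q = (φ − β) mod 2π = 5.115065 rad → L = 5.51·(3.298177 + 10.823347 + 5.115065) = 5.51·19.236589 = 105.993608 m
RSL: p² = d² − 2 + 2cos(α−β) − 2d(sin α + sin β) = 81.380985; p = √p² = 9.021141; φ = atan2(cos α + cos β, d − sin α − sin β) − atan2(2, p) = -0.310587 rad; t = (α − φ) mod 2π = 3.555870 rad, q = (β − φ) mod 2π = 1.738982 rad → L = 5.51·(3.555870 + 9.021141 + 1.738982) = 5.51·14.315992 = 78.881118 m
RLR: c = (6 − d² + 2cos(α−β) + 2d(sin α − sin β))/8 = -14.786944, |c| > 1 → infeasible
LRL: c = (6 − d² + 2cos(α−β) − 2d(sin α − sin β))/8 = -9.272399, |c| > 1 → infeasible
Shortest: LSL with L = 74.558960 m ≈ 74.5590 m
Convert LSL to answer units (arcs ×180/π): t = 3.163607·180/π = 181.2613°, p = ρ·p = 5.51·9.065274 = 49.9497 m, q = 1.302690·180/π = 74.6387°, L = 74.5590 m.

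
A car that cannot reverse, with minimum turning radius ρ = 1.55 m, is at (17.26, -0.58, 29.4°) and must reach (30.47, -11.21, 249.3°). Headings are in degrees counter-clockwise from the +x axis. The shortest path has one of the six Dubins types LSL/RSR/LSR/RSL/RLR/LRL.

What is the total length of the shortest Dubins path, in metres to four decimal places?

17.8337 m

Let ψ = atan2(Δy, Δx) = atan2(-10.63, 13.21) = -38.8234° be the start→goal bearing.
Normalize: d = |goal − start| / ρ = 16.955854/1.55 = 10.939261, α = (θ_start − ψ) mod 360° = 68.2234° = 1.190723 rad, β = (θ_goal − ψ) mod 360° = 288.1234° = 5.028702 rad.
Common terms: sin α = 0.928637, cos α = 0.370989, sin β = -0.950389, cos β = 0.311065, cos(α−β) = -0.767165, d² = 119.667430. Work in radians in the unit-radius frame; every candidate has L = ρ·(t + p + q).
LSL: p² = 2 + d² − 2cos(α−β) + 2d(sin α − sin β) = 164.312076; p = √p² = 12.818427; φ = atan2(cos β − cos α, d + sin α − sin β) = -0.004675 rad; t = (φ − α) mod 2π = 5.087787 rad, q = (β − φ) mod 2π = 5.033377 rad → L = 1.55·(5.087787 + 12.818427 + 5.033377) = 1.55·22.939592 = 35.556367 m
RSR: p² = 2 + d² − 2cos(α−β) + 2d(sin β − sin α) = 82.091444; p = √p² = 9.060433; φ = atan2(cos α − cos β, d − sin α + sin β) = 0.006614 rad; t = (α − φ) mod 2π = 1.184109 rad, q = (φ − β) mod 2π = 1.261097 rad → L = 1.55·(1.184109 + 9.060433 + 1.261097) = 1.55·11.505639 = 17.833741 m
LSR: p² = d² − 2 + 2cos(α−β) + 2d(sin α + sin β) = 115.657213; p = √p² = 10.754404; φ = atan2(−cos α − cos β, d + sin α + sin β) − atan2(−2, p) = 0.121478 rad; t = (φ − α) mod 2π = 5.213940 rad, q = (φ − β) mod 2π = 1.375961 rad → L = 1.55·(5.213940 + 10.754404 + 1.375961) = 1.55·17.344305 = 26.883673 m
RSL: p² = d² − 2 + 2cos(α−β) − 2d(sin α + sin β) = 116.608986; p = √p² = 10.798564; φ = atan2(cos α + cos β, d − sin α − sin β) − atan2(2, p) = -0.120989 rad; t = (α − φ) mod 2π = 1.311712 rad, q = (β − φ) mod 2π = 5.149691 rad → L = 1.55·(1.311712 + 10.798564 + 5.149691) = 1.55·17.259968 = 26.752950 m
RLR: c = (6 − d² + 2cos(α−β) + 2d(sin α − sin β))/8 = -9.261431, |c| > 1 → infeasible
LRL: c = (6 − d² + 2cos(α−β) − 2d(sin α − sin β))/8 = -19.539009, |c| > 1 → infeasible
Shortest: RSR with L = 17.833741 m ≈ 17.8337 m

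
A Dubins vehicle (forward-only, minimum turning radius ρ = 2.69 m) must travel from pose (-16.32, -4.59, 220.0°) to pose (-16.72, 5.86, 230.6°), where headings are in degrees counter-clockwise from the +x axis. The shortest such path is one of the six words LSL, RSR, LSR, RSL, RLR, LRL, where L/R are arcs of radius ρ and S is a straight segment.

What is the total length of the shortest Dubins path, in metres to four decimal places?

24.7716 m

Let ψ = atan2(Δy, Δx) = atan2(10.45, -0.40) = 92.1921° be the start→goal bearing.
Normalize: d = |goal − start| / ρ = 10.457653/2.69 = 3.887603, α = (θ_start − ψ) mod 360° = 127.8079° = 2.230669 rad, β = (θ_goal − ψ) mod 360° = 138.4079° = 2.415674 rad.
Common terms: sin α = 0.790070, cos α = -0.613016, sin β = 0.663823, cos β = -0.747890, cos(α−β) = 0.982935, d² = 15.113459. Work in radians in the unit-radius frame; every candidate has L = ρ·(t + p + q).
LSL: p² = 2 + d² − 2cos(α−β) + 2d(sin α − sin β) = 16.129188; p = √p² = 4.016116; φ = atan2(cos β − cos α, d + sin α − sin β) = -0.033589 rad; t = (φ − α) mod 2π = 4.018927 rad, q = (β − φ) mod 2π = 2.449263 rad → L = 2.69·(4.018927 + 4.016116 + 2.449263) = 2.69·10.484306 = 28.202784 m
RSR: p² = 2 + d² − 2cos(α−β) + 2d(sin β − sin α) = 14.165988; p = √p² = 3.763773; φ = atan2(cos α − cos β, d − sin α + sin β) = 0.035842 rad; t = (α − φ) mod 2π = 2.194827 rad, q = (φ − β) mod 2π = 3.903354 rad → L = 2.69·(2.194827 + 3.763773 + 3.903354) = 2.69·9.861954 = 26.528655 m
LSR: p² = d² − 2 + 2cos(α−β) + 2d(sin α + sin β) = 26.383647; p = √p² = 5.136501; φ = atan2(−cos α − cos β, d + sin α + sin β) − atan2(−2, p) = 0.620782 rad; t = (φ − α) mod 2π = 4.673298 rad, q = (φ − β) mod 2π = 4.488293 rad → L = 2.69·(4.673298 + 5.136501 + 4.488293) = 2.69·14.298092 = 38.461867 m
RSL: p² = d² − 2 + 2cos(α−β) − 2d(sin α + sin β) = 3.775012; p = √p² = 1.942939; φ = atan2(cos α + cos β, d − sin α − sin β) − atan2(2, p) = -1.309740 rad; t = (α − φ) mod 2π = 3.540409 rad, q = (β − φ) mod 2π = 3.725414 rad → L = 2.69·(3.540409 + 1.942939 + 3.725414) = 2.69·9.208763 = 24.771572 m
RLR: c = (6 − d² + 2cos(α−β) + 2d(sin α − sin β))/8 = -0.770749; p = 2π − arccos c = 3.832374 rad; φ = atan2(cos α − cos β, d − sin α + sin β) = 0.035842 rad; t = (α − φ + p/2) mod 2π = 4.111014 rad, q = (α − β − t + p) mod 2π = 5.819540 rad → L = 2.69·(4.111014 + 3.832374 + 5.819540) = 2.69·13.762928 = 37.022277 m
LRL: c = (6 − d² + 2cos(α−β) − 2d(sin α − sin β))/8 = -1.016149, |c| > 1 → infeasible
Shortest: RSL with L = 24.771572 m ≈ 24.7716 m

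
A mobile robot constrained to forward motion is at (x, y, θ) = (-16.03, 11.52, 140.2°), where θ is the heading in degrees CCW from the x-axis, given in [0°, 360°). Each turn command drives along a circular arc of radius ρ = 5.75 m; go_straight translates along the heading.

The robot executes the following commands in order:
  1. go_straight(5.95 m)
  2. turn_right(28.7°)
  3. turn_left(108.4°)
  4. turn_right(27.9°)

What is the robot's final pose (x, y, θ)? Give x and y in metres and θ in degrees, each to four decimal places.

set_pose: (x, y, θ) = (-16.0300, 11.5200, 140.2000°), ρ = 5.75
go_straight(5.95): x += 5.95·cos θ, y += 5.95·sin θ → (-20.6013, 15.3287, 140.2000°)
turn_right(28.7°): centre at ρ to the right, rotate −28.7° → (-22.2706, 17.6389, 111.5000°)
turn_left(108.4°): centre at ρ to the left, rotate +108.4° → (-31.3088, 19.9427, 219.9000°)
turn_right(27.9°): centre at ρ to the right, rotate −27.9° → (-33.8016, 18.7296, 192.0000°)

(-33.8016, 18.7296, 192.0000°)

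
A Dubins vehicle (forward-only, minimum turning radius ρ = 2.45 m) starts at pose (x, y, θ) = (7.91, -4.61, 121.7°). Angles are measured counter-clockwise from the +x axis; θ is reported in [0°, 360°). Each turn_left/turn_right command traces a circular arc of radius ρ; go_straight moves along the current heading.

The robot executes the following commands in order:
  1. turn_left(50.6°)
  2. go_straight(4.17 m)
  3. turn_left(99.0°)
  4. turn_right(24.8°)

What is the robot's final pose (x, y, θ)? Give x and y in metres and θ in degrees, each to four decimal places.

(-0.9588, -6.4268, 246.5000°)

set_pose: (x, y, θ) = (7.9100, -4.6100, 121.7000°), ρ = 2.45
turn_left(50.6°): centre at ρ to the left, rotate +50.6° → (6.1538, -3.4695, 172.3000°)
go_straight(4.17): x += 4.17·cos θ, y += 4.17·sin θ → (2.0214, -2.9108, 172.3000°)
turn_left(99.0°): centre at ρ to the left, rotate +99.0° → (-0.7563, -5.3943, 271.3000°)
turn_right(24.8°): centre at ρ to the right, rotate −24.8° → (-0.9588, -6.4268, 246.5000°)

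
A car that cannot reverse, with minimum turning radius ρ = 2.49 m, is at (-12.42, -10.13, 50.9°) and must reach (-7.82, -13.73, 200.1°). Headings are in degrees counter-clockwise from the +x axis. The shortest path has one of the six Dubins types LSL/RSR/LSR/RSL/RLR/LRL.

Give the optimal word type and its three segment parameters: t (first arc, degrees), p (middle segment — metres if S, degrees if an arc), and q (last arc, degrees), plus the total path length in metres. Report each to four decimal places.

Let ψ = atan2(Δy, Δx) = atan2(-3.60, 4.60) = -38.0470° be the start→goal bearing.
Normalize: d = |goal − start| / ρ = 5.841233/2.49 = 2.345877, α = (θ_start − ψ) mod 360° = 88.9470° = 1.552419 rad, β = (θ_goal − ψ) mod 360° = 238.1470° = 4.156450 rad.
Common terms: sin α = 0.999831, cos α = 0.018377, sin β = -0.849405, cos β = -0.527741, cos(α−β) = -0.858960, d² = 5.503137. Work in radians in the unit-radius frame; every candidate has L = ρ·(t + p + q).
LSL: p² = 2 + d² − 2cos(α−β) + 2d(sin α − sin β) = 17.897218; p = √p² = 4.230510; φ = atan2(cos β − cos α, d + sin α − sin β) = -0.129452 rad; t = (φ − α) mod 2π = 4.601315 rad, q = (β − φ) mod 2π = 4.285901 rad → L = 2.49·(4.601315 + 4.230510 + 4.285901) = 2.49·13.117727 = 32.663140 m
RSR: p² = 2 + d² − 2cos(α−β) + 2d(sin β − sin α) = 0.544896; p = √p² = 0.738171; φ = atan2(cos α − cos β, d − sin α + sin β) = 0.832811 rad; t = (α − φ) mod 2π = 0.719607 rad, q = (φ − β) mod 2π = 2.959547 rad → L = 2.49·(0.719607 + 0.738171 + 2.959547) = 2.49·4.417325 = 10.999139 m
LSR: p² = d² − 2 + 2cos(α−β) + 2d(sin α + sin β) = 2.490978; p = √p² = 1.578283; φ = atan2(−cos α − cos β, d + sin α + sin β) − atan2(−2, p) = 1.103996 rad; t = (φ − α) mod 2π = 5.834762 rad, q = (φ − β) mod 2π = 3.230731 rad → L = 2.49·(5.834762 + 1.578283 + 3.230731) = 2.49·10.643777 = 26.503005 m
RSL: p² = d² − 2 + 2cos(α−β) − 2d(sin α + sin β) = 1.079456; p = √p² = 1.038969; φ = atan2(cos α + cos β, d − sin α − sin β) − atan2(2, p) = -1.319659 rad; t = (α − φ) mod 2π = 2.872077 rad, q = (β − φ) mod 2π = 5.476109 rad → L = 2.49·(2.872077 + 1.038969 + 5.476109) = 2.49·9.387155 = 23.374016 m
RLR: c = (6 − d² + 2cos(α−β) + 2d(sin α − sin β))/8 = 0.931888; p = 2π − arccos c = 5.911972 rad; φ = atan2(cos α − cos β, d − sin α + sin β) = 0.832811 rad; t = (α − φ + p/2) mod 2π = 3.675594 rad, q = (α − β − t + p) mod 2π = 5.915533 rad → L = 2.49·(3.675594 + 5.911972 + 5.915533) = 2.49·15.503099 = 38.602715 m
LRL: c = (6 − d² + 2cos(α−β) − 2d(sin α − sin β))/8 = -1.237152, |c| > 1 → infeasible
Shortest: RSR with L = 10.999139 m ≈ 10.9991 m
Convert RSR to answer units (arcs ×180/π): t = 0.719607·180/π = 41.2305°, p = ρ·p = 2.49·0.738171 = 1.8380 m, q = 2.959547·180/π = 169.5695°, L = 10.9991 m.

RSR: t = 41.2305°, p = 1.8380 m, q = 169.5695°, L = 10.9991 m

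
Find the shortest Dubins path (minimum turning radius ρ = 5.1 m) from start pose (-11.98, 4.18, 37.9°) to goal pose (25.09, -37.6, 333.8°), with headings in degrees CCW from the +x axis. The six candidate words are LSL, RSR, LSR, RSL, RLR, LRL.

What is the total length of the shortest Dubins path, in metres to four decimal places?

Let ψ = atan2(Δy, Δx) = atan2(-41.78, 37.07) = -48.4184° be the start→goal bearing.
Normalize: d = |goal − start| / ρ = 55.854752/5.1 = 10.951912, α = (θ_start − ψ) mod 360° = 86.3184° = 1.506541 rad, β = (θ_goal − ψ) mod 360° = 22.2184° = 0.387785 rad.
Common terms: sin α = 0.997936, cos α = 0.064211, sin β = 0.378139, cos β = 0.925749, cos(α−β) = 0.436802, d² = 119.944379. Work in radians in the unit-radius frame; every candidate has L = ρ·(t + p + q).
LSL: p² = 2 + d² − 2cos(α−β) + 2d(sin α − sin β) = 134.646718; p = √p² = 11.603737; φ = atan2(cos β − cos α, d + sin α − sin β) = 0.074315 rad; t = (φ − α) mod 2π = 4.850960 rad, q = (β − φ) mod 2π = 0.313470 rad → L = 5.1·(4.850960 + 11.603737 + 0.313470) = 5.1·16.768166 = 85.517649 m
RSR: p² = 2 + d² − 2cos(α−β) + 2d(sin β − sin α) = 107.494833; p = √p² = 10.367972; φ = atan2(cos α − cos β, d − sin α + sin β) = -0.083192 rad; t = (α − φ) mod 2π = 1.589733 rad, q = (φ − β) mod 2π = 5.812209 rad → L = 5.1·(1.589733 + 10.367972 + 5.812209) = 5.1·17.769913 = 90.626556 m
LSR: p² = d² − 2 + 2cos(α−β) + 2d(sin α + sin β) = 148.959284; p = √p² = 12.204888; φ = atan2(−cos α − cos β, d + sin α + sin β) − atan2(−2, p) = 0.082295 rad; t = (φ − α) mod 2π = 4.858940 rad, q = (φ − β) mod 2π = 5.977696 rad → L = 5.1·(4.858940 + 12.204888 + 5.977696) = 5.1·23.041523 = 117.511769 m
RSL: p² = d² − 2 + 2cos(α−β) − 2d(sin α + sin β) = 88.676681; p = √p² = 9.416830; φ = atan2(cos α + cos β, d − sin α − sin β) − atan2(2, p) = -0.106261 rad; t = (α − φ) mod 2π = 1.612802 rad, q = (β − φ) mod 2π = 0.494046 rad → L = 5.1·(1.612802 + 9.416830 + 0.494046) = 5.1·11.523677 = 58.770752 m
RLR: c = (6 − d² + 2cos(α−β) + 2d(sin α − sin β))/8 = -12.436854, |c| > 1 → infeasible
LRL: c = (6 − d² + 2cos(α−β) − 2d(sin α − sin β))/8 = -15.830840, |c| > 1 → infeasible
Shortest: RSL with L = 58.770752 m ≈ 58.7708 m

58.7708 m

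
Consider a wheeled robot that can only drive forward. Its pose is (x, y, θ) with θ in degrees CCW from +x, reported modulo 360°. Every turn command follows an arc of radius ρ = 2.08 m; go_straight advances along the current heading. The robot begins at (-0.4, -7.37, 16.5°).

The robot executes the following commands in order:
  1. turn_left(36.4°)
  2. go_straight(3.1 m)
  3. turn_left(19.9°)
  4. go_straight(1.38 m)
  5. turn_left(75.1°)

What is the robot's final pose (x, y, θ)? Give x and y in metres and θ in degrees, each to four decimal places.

(2.3926, 0.1772, 147.9000°)

set_pose: (x, y, θ) = (-0.4000, -7.3700, 16.5000°), ρ = 2.08
turn_left(36.4°): centre at ρ to the left, rotate +36.4° → (0.6682, -6.6303, 52.9000°)
go_straight(3.1): x += 3.1·cos θ, y += 3.1·sin θ → (2.5382, -4.1578, 52.9000°)
turn_left(19.9°): centre at ρ to the left, rotate +19.9° → (2.8662, -3.5182, 72.8000°)
go_straight(1.38): x += 1.38·cos θ, y += 1.38·sin θ → (3.2742, -2.1999, 72.8000°)
turn_left(75.1°): centre at ρ to the left, rotate +75.1° → (2.3926, 0.1772, 147.9000°)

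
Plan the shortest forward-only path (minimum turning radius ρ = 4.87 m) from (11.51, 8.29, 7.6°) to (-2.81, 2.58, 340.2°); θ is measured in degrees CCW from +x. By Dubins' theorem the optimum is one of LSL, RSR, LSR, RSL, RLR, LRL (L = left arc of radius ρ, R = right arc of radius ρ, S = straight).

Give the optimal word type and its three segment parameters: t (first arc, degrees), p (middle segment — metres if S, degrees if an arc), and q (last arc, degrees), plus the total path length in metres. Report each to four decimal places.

Let ψ = atan2(Δy, Δx) = atan2(-5.71, -14.32) = -158.2607° be the start→goal bearing.
Normalize: d = |goal − start| / ρ = 15.416436/4.87 = 3.165593, α = (θ_start − ψ) mod 360° = 165.8607° = 2.894815 rad, β = (θ_goal − ψ) mod 360° = 138.4607° = 2.416595 rad.
Common terms: sin α = 0.244280, cos α = -0.969705, sin β = 0.663134, cos β = -0.748501, cos(α−β) = 0.887815, d² = 10.020977. Work in radians in the unit-radius frame; every candidate has L = ρ·(t + p + q).
LSL: p² = 2 + d² − 2cos(α−β) + 2d(sin α − sin β) = 7.593507; p = √p² = 2.755632; φ = atan2(cos β − cos α, d + sin α − sin β) = 0.080360 rad; t = (φ − α) mod 2π = 3.468730 rad, q = (β − φ) mod 2π = 2.336235 rad → L = 4.87·(3.468730 + 2.755632 + 2.336235) = 4.87·8.560597 = 41.690107 m
RSR: p² = 2 + d² − 2cos(α−β) + 2d(sin β − sin α) = 12.897184; p = √p² = 3.591265; φ = atan2(cos α − cos β, d − sin α + sin β) = -0.061634 rad; t = (α − φ) mod 2π = 2.956449 rad, q = (φ − β) mod 2π = 3.804956 rad → L = 4.87·(2.956449 + 3.591265 + 3.804956) = 4.87·10.352671 = 50.417506 m
LSR: p² = d² − 2 + 2cos(α−β) + 2d(sin α + sin β) = 15.541612; p = √p² = 3.942285; φ = atan2(−cos α − cos β, d + sin α + sin β) − atan2(−2, p) = 0.868688 rad; t = (φ − α) mod 2π = 4.257058 rad, q = (φ − β) mod 2π = 4.735278 rad → L = 4.87·(4.257058 + 3.942285 + 4.735278) = 4.87·12.934620 = 62.991602 m
RSL: p² = d² − 2 + 2cos(α−β) − 2d(sin α + sin β) = 4.051603; p = √p² = 2.012859; φ = atan2(cos α + cos β, d − sin α − sin β) − atan2(2, p) = -1.432622 rad; t = (α − φ) mod 2π = 4.327438 rad, q = (β − φ) mod 2π = 3.849218 rad → L = 4.87·(4.327438 + 2.012859 + 3.849218) = 4.87·10.189515 = 49.622937 m
RLR: c = (6 − d² + 2cos(α−β) + 2d(sin α − sin β))/8 = -0.612148; p = 2π − arccos c = 4.053615 rad; φ = atan2(cos α − cos β, d − sin α + sin β) = -0.061634 rad; t = (α − φ + p/2) mod 2π = 4.983257 rad, q = (α − β − t + p) mod 2π = 5.831764 rad → L = 4.87·(4.983257 + 4.053615 + 5.831764) = 4.87·14.868635 = 72.410252 m
LRL: c = (6 − d² + 2cos(α−β) − 2d(sin α − sin β))/8 = 0.050812; p = 2π − arccos c = 4.763222 rad; φ = atan2(cos β − cos α, d + sin α − sin β) = 0.080360 rad; t = (φ − α + p/2) mod 2π = 5.850341 rad, q = (β − α − t + p) mod 2π = 4.717847 rad → L = 4.87·(5.850341 + 4.763222 + 4.717847) = 4.87·15.331410 = 74.663967 m
Shortest: LSL with L = 41.690107 m ≈ 41.6901 m
Convert LSL to answer units (arcs ×180/π): t = 3.468730·180/π = 198.7436°, p = ρ·p = 4.87·2.755632 = 13.4199 m, q = 2.336235·180/π = 133.8564°, L = 41.6901 m.

LSL: t = 198.7436°, p = 13.4199 m, q = 133.8564°, L = 41.6901 m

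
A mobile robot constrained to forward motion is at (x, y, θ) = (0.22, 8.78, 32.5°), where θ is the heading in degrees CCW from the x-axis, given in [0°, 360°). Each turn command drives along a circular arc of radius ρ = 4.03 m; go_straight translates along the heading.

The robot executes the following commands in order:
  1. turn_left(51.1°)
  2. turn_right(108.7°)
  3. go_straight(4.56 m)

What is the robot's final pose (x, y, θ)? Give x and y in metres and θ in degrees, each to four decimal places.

set_pose: (x, y, θ) = (0.2200, 8.7800, 32.5000°), ρ = 4.03
turn_left(51.1°): centre at ρ to the left, rotate +51.1° → (2.0596, 11.7296, 83.6000°)
turn_right(108.7°): centre at ρ to the right, rotate −108.7° → (7.7740, 14.9299, -25.1000° ≡ 334.9000°)
go_straight(4.56): x += 4.56·cos θ, y += 4.56·sin θ → (11.9034, 12.9955, 334.9000°)

(11.9034, 12.9955, 334.9000°)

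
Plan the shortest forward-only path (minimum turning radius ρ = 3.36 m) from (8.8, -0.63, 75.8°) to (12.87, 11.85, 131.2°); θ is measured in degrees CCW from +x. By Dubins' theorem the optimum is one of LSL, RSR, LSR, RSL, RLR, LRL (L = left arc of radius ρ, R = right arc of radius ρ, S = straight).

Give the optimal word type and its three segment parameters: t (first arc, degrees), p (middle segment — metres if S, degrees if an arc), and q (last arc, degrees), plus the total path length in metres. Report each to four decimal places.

RSL: t = 13.7899°, p = 8.9886 m, q = 69.1899°, L = 13.8548 m

Let ψ = atan2(Δy, Δx) = atan2(12.48, 4.07) = 71.9377° be the start→goal bearing.
Normalize: d = |goal − start| / ρ = 13.126892/3.36 = 3.906813, α = (θ_start − ψ) mod 360° = 3.8623° = 0.067409 rad, β = (θ_goal − ψ) mod 360° = 59.2623° = 1.034322 rad.
Common terms: sin α = 0.067358, cos α = 0.997729, sin β = 0.859516, cos β = 0.511109, cos(α−β) = 0.567844, d² = 15.263189. Work in radians in the unit-radius frame; every candidate has L = ρ·(t + p + q).
LSL: p² = 2 + d² − 2cos(α−β) + 2d(sin α − sin β) = 9.937879; p = √p² = 3.152440; φ = atan2(cos β − cos α, d + sin α − sin β) = -0.154983 rad; t = (φ − α) mod 2π = 6.060793 rad, q = (β − φ) mod 2π = 1.189304 rad → L = 3.36·(6.060793 + 3.152440 + 1.189304) = 3.36·10.402538 = 34.952527 m
RSR: p² = 2 + d² − 2cos(α−β) + 2d(sin β − sin α) = 22.317125; p = √p² = 4.724100; φ = atan2(cos α − cos β, d − sin α + sin β) = 0.103191 rad; t = (α − φ) mod 2π = 6.247404 rad, q = (φ − β) mod 2π = 5.352054 rad → L = 3.36·(6.247404 + 4.724100 + 5.352054) = 3.36·16.323559 = 54.847157 m
LSR: p² = d² − 2 + 2cos(α−β) + 2d(sin α + sin β) = 21.641126; p = √p² = 4.652002; φ = atan2(−cos α − cos β, d + sin α + sin β) − atan2(−2, p) = 0.103466 rad; t = (φ − α) mod 2π = 0.036057 rad, q = (φ − β) mod 2π = 5.352330 rad → L = 3.36·(0.036057 + 4.652002 + 5.352330) = 3.36·10.040389 = 33.735706 m
RSL: p² = d² − 2 + 2cos(α−β) − 2d(sin α + sin β) = 7.156627; p = √p² = 2.675187; φ = atan2(cos α + cos β, d − sin α − sin β) − atan2(2, p) = -0.173270 rad; t = (α − φ) mod 2π = 0.240680 rad, q = (β − φ) mod 2π = 1.207592 rad → L = 3.36·(0.240680 + 2.675187 + 1.207592) = 3.36·4.123459 = 13.854823 m
RLR: c = (6 − d² + 2cos(α−β) + 2d(sin α − sin β))/8 = -1.789641, |c| > 1 → infeasible
LRL: c = (6 − d² + 2cos(α−β) − 2d(sin α − sin β))/8 = -0.242235; p = 2π − arccos c = 4.467720 rad; φ = atan2(cos β − cos α, d + sin α − sin β) = -0.154983 rad; t = (φ − α + p/2) mod 2π = 2.011468 rad, q = (β − α − t + p) mod 2π = 3.423165 rad → L = 3.36·(2.011468 + 4.467720 + 3.423165) = 3.36·9.902353 = 33.271907 m
Shortest: RSL with L = 13.854823 m ≈ 13.8548 m
Convert RSL to answer units (arcs ×180/π): t = 0.240680·180/π = 13.7899°, p = ρ·p = 3.36·2.675187 = 8.9886 m, q = 1.207592·180/π = 69.1899°, L = 13.8548 m.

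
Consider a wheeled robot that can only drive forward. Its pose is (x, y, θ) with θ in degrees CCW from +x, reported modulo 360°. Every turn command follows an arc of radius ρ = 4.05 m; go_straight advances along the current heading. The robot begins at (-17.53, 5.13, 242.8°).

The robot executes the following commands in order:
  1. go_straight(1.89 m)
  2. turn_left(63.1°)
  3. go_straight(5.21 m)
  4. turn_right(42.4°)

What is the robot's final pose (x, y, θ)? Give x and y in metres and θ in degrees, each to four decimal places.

(-14.2742, -7.8306, 263.5000°)

set_pose: (x, y, θ) = (-17.5300, 5.1300, 242.8000°), ρ = 4.05
go_straight(1.89): x += 1.89·cos θ, y += 1.89·sin θ → (-18.3939, 3.4490, 242.8000°)
turn_left(63.1°): centre at ρ to the left, rotate +63.1° → (-18.0724, -0.7771, 305.9000°)
go_straight(5.21): x += 5.21·cos θ, y += 5.21·sin θ → (-15.0174, -4.9974, 305.9000°)
turn_right(42.4°): centre at ρ to the right, rotate −42.4° → (-14.2742, -7.8306, 263.5000°)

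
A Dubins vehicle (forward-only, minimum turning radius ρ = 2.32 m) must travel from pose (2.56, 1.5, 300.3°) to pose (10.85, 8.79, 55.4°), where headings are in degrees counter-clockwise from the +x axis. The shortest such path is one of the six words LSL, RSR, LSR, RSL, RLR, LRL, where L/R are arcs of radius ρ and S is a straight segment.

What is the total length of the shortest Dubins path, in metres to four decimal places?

Let ψ = atan2(Δy, Δx) = atan2(7.29, 8.29) = 41.3275° be the start→goal bearing.
Normalize: d = |goal − start| / ρ = 11.039393/2.32 = 4.758359, α = (θ_start − ψ) mod 360° = 258.9725° = 4.519923 rad, β = (θ_goal − ψ) mod 360° = 14.0725° = 0.245611 rad.
Common terms: sin α = -0.981535, cos α = -0.191280, sin β = 0.243149, cos β = 0.969989, cos(α−β) = -0.424199, d² = 22.641981. Work in radians in the unit-radius frame; every candidate has L = ρ·(t + p + q).
LSL: p² = 2 + d² − 2cos(α−β) + 2d(sin α − sin β) = 13.835402; p = √p² = 3.719597; φ = atan2(cos β − cos α, d + sin α − sin β) = 0.317511 rad; t = (φ − α) mod 2π = 2.080774 rad, q = (β − φ) mod 2π = 6.211285 rad → L = 2.32·(2.080774 + 3.719597 + 6.211285) = 2.32·12.011656 = 27.867042 m
RSR: p² = 2 + d² − 2cos(α−β) + 2d(sin β − sin α) = 37.145359; p = √p² = 6.094699; φ = atan2(cos α − cos β, d − sin α + sin β) = -0.191710 rad; t = (α − φ) mod 2π = 4.711632 rad, q = (φ − β) mod 2π = 5.845864 rad → L = 2.32·(4.711632 + 6.094699 + 5.845864) = 2.32·16.652196 = 38.633094 m
LSR: p² = d² − 2 + 2cos(α−β) + 2d(sin α + sin β) = 12.766569; p = √p² = 3.573034; φ = atan2(−cos α − cos β, d + sin α + sin β) − atan2(−2, p) = 0.318957 rad; t = (φ − α) mod 2π = 2.082219 rad, q = (φ − β) mod 2π = 0.073346 rad → L = 2.32·(2.082219 + 3.573034 + 0.073346) = 2.32·5.728599 = 13.290349 m
RSL: p² = d² − 2 + 2cos(α−β) − 2d(sin α + sin β) = 26.820596; p = √p² = 5.178861; φ = atan2(cos α + cos β, d − sin α − sin β) − atan2(2, p) = -0.227810 rad; t = (α − φ) mod 2π = 4.747733 rad, q = (β − φ) mod 2π = 0.473421 rad → L = 2.32·(4.747733 + 5.178861 + 0.473421) = 2.32·10.400014 = 24.128033 m
RLR: c = (6 − d² + 2cos(α−β) + 2d(sin α − sin β))/8 = -3.643170, |c| > 1 → infeasible
LRL: c = (6 − d² + 2cos(α−β) − 2d(sin α − sin β))/8 = -0.729425; p = 2π − arccos c = 3.894908 rad; φ = atan2(cos β − cos α, d + sin α − sin β) = 0.317511 rad; t = (φ − α + p/2) mod 2π = 4.028228 rad, q = (β − α − t + p) mod 2π = 1.875554 rad → L = 2.32·(4.028228 + 3.894908 + 1.875554) = 2.32·9.798689 = 22.732959 m
Shortest: LSR with L = 13.290349 m ≈ 13.2903 m

13.2903 m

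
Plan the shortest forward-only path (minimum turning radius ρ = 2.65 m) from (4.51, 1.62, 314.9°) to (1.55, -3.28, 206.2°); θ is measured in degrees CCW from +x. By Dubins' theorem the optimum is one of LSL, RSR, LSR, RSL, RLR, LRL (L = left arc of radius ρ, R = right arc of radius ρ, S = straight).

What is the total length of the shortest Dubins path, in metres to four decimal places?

7.3801 m

Let ψ = atan2(Δy, Δx) = atan2(-4.90, -2.96) = -121.1354° be the start→goal bearing.
Normalize: d = |goal − start| / ρ = 5.724648/2.65 = 2.160245, α = (θ_start − ψ) mod 360° = 76.0354° = 1.327068 rad, β = (θ_goal − ψ) mod 360° = 327.3354° = 5.713081 rad.
Common terms: sin α = 0.970445, cos α = 0.241322, sin β = -0.539720, cos β = 0.841844, cos(α−β) = -0.320613, d² = 4.666657. Work in radians in the unit-radius frame; every candidate has L = ρ·(t + p + q).
LSL: p² = 2 + d² − 2cos(α−β) + 2d(sin α − sin β) = 13.832536; p = √p² = 3.719212; φ = atan2(cos β − cos α, d + sin α − sin β) = 0.162175 rad; t = (φ − α) mod 2π = 5.118292 rad, q = (β − φ) mod 2π = 5.550906 rad → L = 2.65·(5.118292 + 3.719212 + 5.550906) = 2.65·14.388409 = 38.129285 m
RSR: p² = 2 + d² − 2cos(α−β) + 2d(sin β − sin α) = 0.783230; p = √p² = 0.885003; φ = atan2(cos α − cos β, d − sin α + sin β) = -0.745792 rad; t = (α − φ) mod 2π = 2.072860 rad, q = (φ − β) mod 2π = 6.107498 rad → L = 2.65·(2.072860 + 0.885003 + 6.107498) = 2.65·9.065361 = 24.023207 m
LSR: p² = d² − 2 + 2cos(α−β) + 2d(sin α + sin β) = 3.886373; p = √p² = 1.971389; φ = atan2(−cos α − cos β, d + sin α + sin β) − atan2(−2, p) = 0.396629 rad; t = (φ − α) mod 2π = 5.352746 rad, q = (φ − β) mod 2π = 0.966734 rad → L = 2.65·(5.352746 + 1.971389 + 0.966734) = 2.65·8.290869 = 21.970803 m
RSL: p² = d² − 2 + 2cos(α−β) − 2d(sin α + sin β) = 0.164489; p = √p² = 0.405573; φ = atan2(cos α + cos β, d − sin α − sin β) − atan2(2, p) = -0.811202 rad; t = (α − φ) mod 2π = 2.138271 rad, q = (β − φ) mod 2π = 0.241098 rad → L = 2.65·(2.138271 + 0.405573 + 0.241098) = 2.65·2.784941 = 7.380094 m
RLR: c = (6 − d² + 2cos(α−β) + 2d(sin α − sin β))/8 = 0.902096; p = 2π − arccos c = 5.836992 rad; φ = atan2(cos α − cos β, d − sin α + sin β) = -0.745792 rad; t = (α − φ + p/2) mod 2π = 4.991356 rad, q = (α − β − t + p) mod 2π = 2.742809 rad → L = 2.65·(4.991356 + 5.836992 + 2.742809) = 2.65·13.571156 = 35.963564 m
LRL: c = (6 − d² + 2cos(α−β) − 2d(sin α − sin β))/8 = -0.729067; p = 2π − arccos c = 3.895431 rad; φ = atan2(cos β − cos α, d + sin α − sin β) = 0.162175 rad; t = (φ − α + p/2) mod 2π = 0.782822 rad, q = (β − α − t + p) mod 2π = 1.215436 rad → L = 2.65·(0.782822 + 3.895431 + 1.215436) = 2.65·5.893689 = 15.618277 m
Shortest: RSL with L = 7.380094 m ≈ 7.3801 m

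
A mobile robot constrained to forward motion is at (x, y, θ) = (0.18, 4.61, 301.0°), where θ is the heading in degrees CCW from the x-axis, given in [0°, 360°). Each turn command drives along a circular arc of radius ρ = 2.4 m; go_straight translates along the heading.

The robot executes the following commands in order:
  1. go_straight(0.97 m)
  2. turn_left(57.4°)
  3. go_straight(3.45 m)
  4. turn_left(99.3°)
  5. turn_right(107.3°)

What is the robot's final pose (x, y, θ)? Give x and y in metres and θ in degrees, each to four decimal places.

(11.3424, 7.9278, 350.4000°)

set_pose: (x, y, θ) = (0.1800, 4.6100, 301.0000°), ρ = 2.4
go_straight(0.97): x += 0.97·cos θ, y += 0.97·sin θ → (0.6796, 3.7785, 301.0000°)
turn_left(57.4°): centre at ρ to the left, rotate +57.4° → (2.6698, 2.6156, 358.4000°)
go_straight(3.45): x += 3.45·cos θ, y += 3.45·sin θ → (6.1184, 2.5192, 358.4000°)
turn_left(99.3°): centre at ρ to the left, rotate +99.3° → (8.5638, 5.2399, 457.7000° ≡ 97.7000°)
turn_right(107.3°): centre at ρ to the right, rotate −107.3° → (11.3424, 7.9278, -9.6000° ≡ 350.4000°)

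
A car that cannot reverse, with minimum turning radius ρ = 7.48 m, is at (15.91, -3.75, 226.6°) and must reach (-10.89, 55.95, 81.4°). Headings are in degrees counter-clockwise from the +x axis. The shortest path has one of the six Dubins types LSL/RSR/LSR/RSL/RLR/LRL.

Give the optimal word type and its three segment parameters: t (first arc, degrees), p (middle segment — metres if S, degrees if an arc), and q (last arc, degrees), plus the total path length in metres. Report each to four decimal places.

Let ψ = atan2(Δy, Δx) = atan2(59.70, -26.80) = 114.1758° be the start→goal bearing.
Normalize: d = |goal − start| / ρ = 65.439514/7.48 = 8.748598, α = (θ_start − ψ) mod 360° = 112.4242° = 1.962172 rad, β = (θ_goal − ψ) mod 360° = 327.2242° = 5.711139 rad.
Common terms: sin α = 0.924385, cos α = -0.381460, sin β = -0.541354, cos β = 0.840795, cos(α−β) = -0.821149, d² = 76.537969. Work in radians in the unit-radius frame; every candidate has L = ρ·(t + p + q).
LSL: p² = 2 + d² − 2cos(α−β) + 2d(sin α − sin β) = 105.826593; p = √p² = 10.287205; φ = atan2(cos β − cos α, d + sin α − sin β) = 0.119094 rad; t = (φ − α) mod 2π = 4.440108 rad, q = (β − φ) mod 2π = 5.592044 rad → L = 7.48·(4.440108 + 10.287205 + 5.592044) = 7.48·20.319358 = 151.988797 m
RSR: p² = 2 + d² − 2cos(α−β) + 2d(sin β − sin α) = 54.533942; p = √p² = 7.384710; φ = atan2(cos α − cos β, d − sin α + sin β) = -0.166277 rad; t = (α − φ) mod 2π = 2.128448 rad, q = (φ − β) mod 2π = 0.405770 rad → L = 7.48·(2.128448 + 7.384710 + 0.405770) = 7.48·9.918928 = 74.193582 m
LSR: p² = d² − 2 + 2cos(α−β) + 2d(sin α + sin β) = 79.597648; p = √p² = 8.921751; φ = atan2(−cos α − cos β, d + sin α + sin β) − atan2(−2, p) = 0.170266 rad; t = (φ − α) mod 2π = 4.491280 rad, q = (φ − β) mod 2π = 0.742313 rad → L = 7.48·(4.491280 + 8.921751 + 0.742313) = 7.48·14.155344 = 105.881974 m
RSL: p² = d² − 2 + 2cos(α−β) − 2d(sin α + sin β) = 66.193694; p = √p² = 8.135951; φ = atan2(cos α + cos β, d − sin α − sin β) − atan2(2, p) = -0.186190 rad; t = (α − φ) mod 2π = 2.148362 rad, q = (β − φ) mod 2π = 5.897329 rad → L = 7.48·(2.148362 + 8.135951 + 5.897329) = 7.48·16.181642 = 121.038682 m
RLR: c = (6 − d² + 2cos(α−β) + 2d(sin α − sin β))/8 = -5.816743, |c| > 1 → infeasible
LRL: c = (6 − d² + 2cos(α−β) − 2d(sin α − sin β))/8 = -12.228324, |c| > 1 → infeasible
Shortest: RSR with L = 74.193582 m ≈ 74.1936 m
Convert RSR to answer units (arcs ×180/π): t = 2.128448·180/π = 121.9511°, p = ρ·p = 7.48·7.384710 = 55.2376 m, q = 0.405770·180/π = 23.2489°, L = 74.1936 m.

RSR: t = 121.9511°, p = 55.2376 m, q = 23.2489°, L = 74.1936 m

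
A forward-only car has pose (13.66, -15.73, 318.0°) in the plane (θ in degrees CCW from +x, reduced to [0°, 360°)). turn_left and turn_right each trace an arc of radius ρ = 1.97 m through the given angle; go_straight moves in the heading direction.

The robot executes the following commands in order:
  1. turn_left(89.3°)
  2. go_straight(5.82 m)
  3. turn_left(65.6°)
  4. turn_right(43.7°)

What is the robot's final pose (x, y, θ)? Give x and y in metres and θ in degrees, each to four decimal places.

(20.7129, -7.7561, 69.2000°)

set_pose: (x, y, θ) = (13.6600, -15.7300, 318.0000°), ρ = 1.97
turn_left(89.3°): centre at ρ to the left, rotate +89.3° → (16.4260, -15.6020, 407.3000° ≡ 47.3000°)
go_straight(5.82): x += 5.82·cos θ, y += 5.82·sin θ → (20.3729, -11.3248, 47.3000°)
turn_left(65.6°): centre at ρ to the left, rotate +65.6° → (20.7398, -9.2222, 112.9000°)
turn_right(43.7°): centre at ρ to the right, rotate −43.7° → (20.7129, -7.7561, 69.2000°)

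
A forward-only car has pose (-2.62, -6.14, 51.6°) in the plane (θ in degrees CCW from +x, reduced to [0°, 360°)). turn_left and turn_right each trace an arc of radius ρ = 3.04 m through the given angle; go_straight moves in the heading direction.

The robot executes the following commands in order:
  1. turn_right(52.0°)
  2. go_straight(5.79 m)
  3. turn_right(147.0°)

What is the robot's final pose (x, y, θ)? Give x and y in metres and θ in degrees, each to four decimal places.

set_pose: (x, y, θ) = (-2.6200, -6.1400, 51.6000°), ρ = 3.04
turn_right(52.0°): centre at ρ to the right, rotate −52.0° → (-0.2163, -4.9884, -0.4000° ≡ 359.6000°)
go_straight(5.79): x += 5.79·cos θ, y += 5.79·sin θ → (5.5735, -5.0288, 359.6000°)
turn_right(147.0°): centre at ρ to the right, rotate −147.0° → (7.1902, -10.6298, 212.6000°)

(7.1902, -10.6298, 212.6000°)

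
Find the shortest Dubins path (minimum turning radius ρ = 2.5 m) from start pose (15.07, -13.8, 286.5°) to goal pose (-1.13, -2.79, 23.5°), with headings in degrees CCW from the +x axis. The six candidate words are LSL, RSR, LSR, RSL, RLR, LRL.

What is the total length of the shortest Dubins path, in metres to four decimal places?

27.3775 m

Let ψ = atan2(Δy, Δx) = atan2(11.01, -16.20) = 145.7988° be the start→goal bearing.
Normalize: d = |goal − start| / ρ = 19.587243/2.5 = 7.834897, α = (θ_start − ψ) mod 360° = 140.7012° = 2.455699 rad, β = (θ_goal − ψ) mod 360° = 237.7012° = 4.148668 rad.
Common terms: sin α = 0.633365, cos α = -0.773853, sin β = -0.845273, cos β = -0.534335, cos(α−β) = -0.121869, d² = 61.385616. Work in radians in the unit-radius frame; every candidate has L = ρ·(t + p + q).
LSL: p² = 2 + d² − 2cos(α−β) + 2d(sin α − sin β) = 86.799304; p = √p² = 9.316614; φ = atan2(cos β − cos α, d + sin α − sin β) = 0.025712 rad; t = (φ − α) mod 2π = 3.853198 rad, q = (β − φ) mod 2π = 4.122957 rad → L = 2.5·(3.853198 + 9.316614 + 4.122957) = 2.5·17.292769 = 43.231923 m
RSR: p² = 2 + d² − 2cos(α−β) + 2d(sin β − sin α) = 40.459405; p = √p² = 6.360771; φ = atan2(cos α − cos β, d − sin α + sin β) = -0.037664 rad; t = (α − φ) mod 2π = 2.493363 rad, q = (φ − β) mod 2π = 2.096852 rad → L = 2.5·(2.493363 + 6.360771 + 2.096852) = 2.5·10.950987 = 27.377467 m
LSR: p² = d² − 2 + 2cos(α−β) + 2d(sin α + sin β) = 55.821321; p = √p² = 7.471367; φ = atan2(−cos α − cos β, d + sin α + sin β) − atan2(−2, p) = 0.431512 rad; t = (φ − α) mod 2π = 4.258998 rad, q = (φ − β) mod 2π = 2.566029 rad → L = 2.5·(4.258998 + 7.471367 + 2.566029) = 2.5·14.296393 = 35.740983 m
RSL: p² = d² − 2 + 2cos(α−β) − 2d(sin α + sin β) = 62.462434; p = √p² = 7.903318; φ = atan2(cos α + cos β, d − sin α − sin β) − atan2(2, p) = -0.409017 rad; t = (α − φ) mod 2π = 2.864716 rad, q = (β − φ) mod 2π = 4.557686 rad → L = 2.5·(2.864716 + 7.903318 + 4.557686) = 2.5·15.325720 = 38.314300 m
RLR: c = (6 − d² + 2cos(α−β) + 2d(sin α − sin β))/8 = -4.057426, |c| > 1 → infeasible
LRL: c = (6 − d² + 2cos(α−β) − 2d(sin α − sin β))/8 = -9.849913, |c| > 1 → infeasible
Shortest: RSR with L = 27.377467 m ≈ 27.3775 m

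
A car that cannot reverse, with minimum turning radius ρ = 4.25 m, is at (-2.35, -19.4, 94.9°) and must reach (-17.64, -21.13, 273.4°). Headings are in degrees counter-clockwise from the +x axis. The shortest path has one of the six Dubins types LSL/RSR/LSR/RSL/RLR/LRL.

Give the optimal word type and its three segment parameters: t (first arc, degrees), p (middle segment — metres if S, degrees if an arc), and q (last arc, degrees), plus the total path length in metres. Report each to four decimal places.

LSL: t = 94.3939°, p = 6.9036 m, q = 84.1061°, L = 20.1441 m

Let ψ = atan2(Δy, Δx) = atan2(-1.73, -15.29) = -173.5447° be the start→goal bearing.
Normalize: d = |goal − start| / ρ = 15.387560/4.25 = 3.620602, α = (θ_start − ψ) mod 360° = 268.4447° = 4.685243 rad, β = (θ_goal − ψ) mod 360° = 86.9447° = 1.517471 rad.
Common terms: sin α = -0.999632, cos α = -0.027142, sin β = 0.998579, cos β = 0.053300, cos(α−β) = -0.999657, d² = 13.108761. Work in radians in the unit-radius frame; every candidate has L = ρ·(t + p + q).
LSL: p² = 2 + d² − 2cos(α−β) + 2d(sin α − sin β) = 2.638627; p = √p² = 1.624385; φ = atan2(cos β − cos α, d + sin α − sin β) = 0.049542 rad; t = (φ − α) mod 2π = 1.647484 rad, q = (β − φ) mod 2π = 1.467929 rad → L = 4.25·(1.647484 + 1.624385 + 1.467929) = 4.25·4.739798 = 20.144141 m
RSR: p² = 2 + d² − 2cos(α−β) + 2d(sin β − sin α) = 31.577524; p = √p² = 5.619388; φ = atan2(cos α − cos β, d − sin α + sin β) = -0.014316 rad; t = (α − φ) mod 2π = 4.699559 rad, q = (φ − β) mod 2π = 4.751399 rad → L = 4.25·(4.699559 + 5.619388 + 4.751399) = 4.25·15.070346 = 64.048971 m
LSR: p² = d² − 2 + 2cos(α−β) + 2d(sin α + sin β) = 9.101821; p = √p² = 3.016922; φ = atan2(−cos α − cos β, d + sin α + sin β) − atan2(−2, p) = 0.578183 rad; t = (φ − α) mod 2π = 2.176124 rad, q = (φ − β) mod 2π = 5.343897 rad → L = 4.25·(2.176124 + 3.016922 + 5.343897) = 4.25·10.536944 = 44.782012 m
RSL: p² = d² − 2 + 2cos(α−β) − 2d(sin α + sin β) = 9.117072; p = √p² = 3.019449; φ = atan2(cos α + cos β, d − sin α − sin β) − atan2(2, p) = -0.577801 rad; t = (α − φ) mod 2π = 5.263045 rad, q = (β − φ) mod 2π = 2.095272 rad → L = 4.25·(5.263045 + 3.019449 + 2.095272) = 4.25·10.377766 = 44.105505 m
RLR: c = (6 − d² + 2cos(α−β) + 2d(sin α − sin β))/8 = -2.947191, |c| > 1 → infeasible
LRL: c = (6 − d² + 2cos(α−β) − 2d(sin α − sin β))/8 = 0.670172; p = 2π − arccos c = 5.446829 rad; φ = atan2(cos β − cos α, d + sin α − sin β) = 0.049542 rad; t = (φ − α + p/2) mod 2π = 4.370898 rad, q = (β − α − t + p) mod 2π = 4.191343 rad → L = 4.25·(4.370898 + 5.446829 + 4.191343) = 4.25·14.009071 = 59.538550 m
Shortest: LSL with L = 20.144141 m ≈ 20.1441 m
Convert LSL to answer units (arcs ×180/π): t = 1.647484·180/π = 94.3939°, p = ρ·p = 4.25·1.624385 = 6.9036 m, q = 1.467929·180/π = 84.1061°, L = 20.1441 m.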